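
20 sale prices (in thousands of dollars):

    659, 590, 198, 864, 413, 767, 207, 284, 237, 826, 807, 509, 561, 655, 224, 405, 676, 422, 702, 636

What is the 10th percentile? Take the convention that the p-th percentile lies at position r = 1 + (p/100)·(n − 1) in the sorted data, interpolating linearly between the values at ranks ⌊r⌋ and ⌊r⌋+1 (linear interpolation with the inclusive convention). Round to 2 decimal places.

222.30

Sorted: 198, 207, 224, 237, 284, 405, 413, 422, 509, 561, 590, 636, 655, 659, 676, 702, 767, 807, 826, 864.
n = 20.
r = 1 + (10/100)·(20 − 1) = 1 + 1.9 = 2.9.
Rank 2 is 207 and rank 3 is 224.
Interpolate: 207 + 0.9·(224 − 207) = 207 + 0.9·17 = 222.3.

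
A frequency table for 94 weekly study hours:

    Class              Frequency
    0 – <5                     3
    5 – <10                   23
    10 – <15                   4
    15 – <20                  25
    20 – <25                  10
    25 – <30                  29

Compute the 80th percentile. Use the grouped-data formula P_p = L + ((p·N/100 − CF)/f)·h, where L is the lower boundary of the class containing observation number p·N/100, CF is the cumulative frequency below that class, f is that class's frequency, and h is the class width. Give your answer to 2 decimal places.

N = 94; target position k = 80/100 · 94 = 75.2.
Cumulative frequencies: 3, 26, 30, 55, 65, 94.
Observation 75.2 falls in the class 25 – <30.
L = 25, CF = 65, f = 29, h = 5.
P80 = 25 + ((75.2 − 65)/29)·5 = 25 + 1.75862 = 26.7586.

26.76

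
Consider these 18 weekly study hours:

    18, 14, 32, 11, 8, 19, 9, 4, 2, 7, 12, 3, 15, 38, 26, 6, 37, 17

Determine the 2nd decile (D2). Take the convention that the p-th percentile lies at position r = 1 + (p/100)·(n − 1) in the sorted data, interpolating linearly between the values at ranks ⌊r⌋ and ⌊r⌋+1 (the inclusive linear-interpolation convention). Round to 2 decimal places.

Sorted: 2, 3, 4, 6, 7, 8, 9, 11, 12, 14, 15, 17, 18, 19, 26, 32, 37, 38.
n = 18.
r = 1 + (20/100)·(18 − 1) = 1 + 3.4 = 4.4.
Rank 4 is 6 and rank 5 is 7.
Interpolate: 6 + 0.4·(7 − 6) = 6 + 0.4·1 = 6.4.

6.40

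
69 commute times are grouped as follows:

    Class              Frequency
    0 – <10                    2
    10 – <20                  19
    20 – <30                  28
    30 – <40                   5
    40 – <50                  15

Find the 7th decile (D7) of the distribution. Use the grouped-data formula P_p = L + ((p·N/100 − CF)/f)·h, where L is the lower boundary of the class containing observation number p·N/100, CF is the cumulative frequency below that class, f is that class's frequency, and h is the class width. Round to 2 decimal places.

N = 69; target position k = 70/100 · 69 = 48.3.
Cumulative frequencies: 2, 21, 49, 54, 69.
Observation 48.3 falls in the class 20 – <30.
L = 20, CF = 21, f = 28, h = 10.
P70 = 20 + ((48.3 − 21)/28)·10 = 20 + 9.75 = 29.75.

29.75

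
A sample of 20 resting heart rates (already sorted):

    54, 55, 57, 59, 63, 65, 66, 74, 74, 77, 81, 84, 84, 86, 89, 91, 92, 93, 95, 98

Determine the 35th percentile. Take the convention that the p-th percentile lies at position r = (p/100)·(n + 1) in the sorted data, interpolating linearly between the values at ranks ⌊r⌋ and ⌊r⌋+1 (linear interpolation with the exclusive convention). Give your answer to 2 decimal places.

n = 20.
r = (35/100)·(20 + 1) = 7.35.
Rank 7 is 66 and rank 8 is 74.
Interpolate: 66 + 0.35·(74 − 66) = 66 + 0.35·8 = 68.8.

68.80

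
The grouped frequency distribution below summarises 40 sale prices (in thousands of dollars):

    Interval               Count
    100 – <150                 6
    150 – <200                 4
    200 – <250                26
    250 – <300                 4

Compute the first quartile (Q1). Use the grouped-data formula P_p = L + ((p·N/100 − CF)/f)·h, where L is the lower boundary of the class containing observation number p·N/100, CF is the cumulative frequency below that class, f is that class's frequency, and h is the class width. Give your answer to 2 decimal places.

N = 40; target position k = 25/100 · 40 = 10.
Cumulative frequencies: 6, 10, 36, 40.
Observation 10 falls in the class 150 – <200.
L = 150, CF = 6, f = 4, h = 50.
P25 = 150 + ((10 − 6)/4)·50 = 150 + 50 = 200.

200.00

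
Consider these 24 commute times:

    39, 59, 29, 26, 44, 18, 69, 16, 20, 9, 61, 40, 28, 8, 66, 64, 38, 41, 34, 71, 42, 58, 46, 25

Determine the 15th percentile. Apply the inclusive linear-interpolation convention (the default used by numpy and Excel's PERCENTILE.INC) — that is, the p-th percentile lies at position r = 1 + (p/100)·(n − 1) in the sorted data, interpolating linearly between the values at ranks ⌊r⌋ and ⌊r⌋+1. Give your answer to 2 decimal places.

Sorted: 8, 9, 16, 18, 20, 25, 26, 28, 29, 34, 38, 39, 40, 41, 42, 44, 46, 58, 59, 61, 64, 66, 69, 71.
n = 24.
r = 1 + (15/100)·(24 − 1) = 1 + 3.45 = 4.45.
Rank 4 is 18 and rank 5 is 20.
Interpolate: 18 + 0.45·(20 − 18) = 18 + 0.45·2 = 18.9.

18.90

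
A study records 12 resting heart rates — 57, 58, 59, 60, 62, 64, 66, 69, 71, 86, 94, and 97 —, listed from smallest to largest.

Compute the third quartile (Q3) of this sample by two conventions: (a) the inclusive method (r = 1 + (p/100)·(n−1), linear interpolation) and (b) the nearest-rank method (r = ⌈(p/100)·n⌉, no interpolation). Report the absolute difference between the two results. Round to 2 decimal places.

3.75

n = 12.
(a) r = 9.25; between ranks 9 (71) and 10 (86): 74.75.
(b) the nearest-rank method: rank 9 → 71.
|74.75 − 71| = 3.75.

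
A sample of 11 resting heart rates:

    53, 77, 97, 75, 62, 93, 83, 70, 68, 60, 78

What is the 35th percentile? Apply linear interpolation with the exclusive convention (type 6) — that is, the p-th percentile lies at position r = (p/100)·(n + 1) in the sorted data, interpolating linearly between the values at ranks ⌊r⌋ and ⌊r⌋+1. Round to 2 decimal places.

Sorted: 53, 60, 62, 68, 70, 75, 77, 78, 83, 93, 97.
n = 11.
r = (35/100)·(11 + 1) = 4.2.
Rank 4 is 68 and rank 5 is 70.
Interpolate: 68 + 0.2·(70 − 68) = 68 + 0.2·2 = 68.4.

68.40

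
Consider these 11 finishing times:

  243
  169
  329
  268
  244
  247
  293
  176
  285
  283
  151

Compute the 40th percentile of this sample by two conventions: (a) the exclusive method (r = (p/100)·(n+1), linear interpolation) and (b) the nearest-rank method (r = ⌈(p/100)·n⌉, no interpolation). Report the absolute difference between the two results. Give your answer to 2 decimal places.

0.20

Sorted: 151, 169, 176, 243, 244, 247, 268, 283, 285, 293, 329.
n = 11.
(a) r = 4.8; between ranks 4 (243) and 5 (244): 243.8.
(b) the nearest-rank method: rank 5 → 244.
|243.8 − 244| = 0.2.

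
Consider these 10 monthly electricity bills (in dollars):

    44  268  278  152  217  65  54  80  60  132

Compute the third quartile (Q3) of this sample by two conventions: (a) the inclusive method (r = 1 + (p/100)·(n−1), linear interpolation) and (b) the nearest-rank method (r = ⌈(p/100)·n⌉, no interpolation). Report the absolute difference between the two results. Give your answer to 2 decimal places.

Sorted: 44, 54, 60, 65, 80, 132, 152, 217, 268, 278.
n = 10.
(a) r = 7.75; between ranks 7 (152) and 8 (217): 200.75.
(b) the nearest-rank method: rank 8 → 217.
|200.75 − 217| = 16.25.

16.25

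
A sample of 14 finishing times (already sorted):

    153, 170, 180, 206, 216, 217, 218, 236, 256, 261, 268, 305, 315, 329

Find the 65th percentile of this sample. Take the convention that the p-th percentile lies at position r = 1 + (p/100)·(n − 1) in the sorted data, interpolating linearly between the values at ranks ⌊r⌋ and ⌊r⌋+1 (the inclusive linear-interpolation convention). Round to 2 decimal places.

n = 14.
r = 1 + (65/100)·(14 − 1) = 1 + 8.45 = 9.45.
Rank 9 is 256 and rank 10 is 261.
Interpolate: 256 + 0.45·(261 − 256) = 256 + 0.45·5 = 258.25.

258.25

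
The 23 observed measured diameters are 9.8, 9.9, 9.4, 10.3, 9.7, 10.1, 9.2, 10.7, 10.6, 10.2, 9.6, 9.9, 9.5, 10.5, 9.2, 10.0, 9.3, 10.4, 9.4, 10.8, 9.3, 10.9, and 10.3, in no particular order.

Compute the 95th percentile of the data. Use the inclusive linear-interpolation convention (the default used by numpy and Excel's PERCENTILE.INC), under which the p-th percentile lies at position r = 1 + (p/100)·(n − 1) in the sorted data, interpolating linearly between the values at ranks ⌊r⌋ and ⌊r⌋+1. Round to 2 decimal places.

10.79

Sorted: 9.2, 9.2, 9.3, 9.3, 9.4, 9.4, 9.5, 9.6, 9.7, 9.8, 9.9, 9.9, 10.0, 10.1, 10.2, 10.3, 10.3, 10.4, 10.5, 10.6, 10.7, 10.8, 10.9.
n = 23.
r = 1 + (95/100)·(23 − 1) = 1 + 20.9 = 21.9.
Rank 21 is 10.7 and rank 22 is 10.8.
Interpolate: 10.7 + 0.9·(10.8 − 10.7) = 10.7 + 0.9·0.1 = 10.79.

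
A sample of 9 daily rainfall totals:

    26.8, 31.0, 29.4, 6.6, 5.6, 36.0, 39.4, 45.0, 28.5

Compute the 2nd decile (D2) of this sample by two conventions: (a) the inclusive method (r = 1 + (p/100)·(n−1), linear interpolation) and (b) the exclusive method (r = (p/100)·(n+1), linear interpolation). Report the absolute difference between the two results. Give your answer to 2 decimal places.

12.12

Sorted: 5.6, 6.6, 26.8, 28.5, 29.4, 31.0, 36.0, 39.4, 45.0.
n = 9.
(a) r = 2.6; between ranks 2 (6.6) and 3 (26.8): 18.72.
(b) r = 2 → value at rank 2 = 6.6.
|18.72 − 6.6| = 12.12.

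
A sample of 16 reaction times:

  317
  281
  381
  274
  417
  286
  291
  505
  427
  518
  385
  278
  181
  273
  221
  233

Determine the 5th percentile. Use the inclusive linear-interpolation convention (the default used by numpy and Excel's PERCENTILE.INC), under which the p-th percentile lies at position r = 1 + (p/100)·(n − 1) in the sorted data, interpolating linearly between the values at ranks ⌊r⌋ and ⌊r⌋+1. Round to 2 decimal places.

Sorted: 181, 221, 233, 273, 274, 278, 281, 286, 291, 317, 381, 385, 417, 427, 505, 518.
n = 16.
r = 1 + (5/100)·(16 − 1) = 1 + 0.75 = 1.75.
Rank 1 is 181 and rank 2 is 221.
Interpolate: 181 + 0.75·(221 − 181) = 181 + 0.75·40 = 211.

211.00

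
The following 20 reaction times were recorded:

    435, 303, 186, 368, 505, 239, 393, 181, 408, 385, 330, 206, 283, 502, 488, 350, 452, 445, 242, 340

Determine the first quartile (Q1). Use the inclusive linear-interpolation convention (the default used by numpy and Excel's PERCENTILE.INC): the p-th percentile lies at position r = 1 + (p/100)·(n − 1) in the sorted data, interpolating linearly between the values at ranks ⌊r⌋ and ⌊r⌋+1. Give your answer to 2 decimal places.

272.75

Sorted: 181, 186, 206, 239, 242, 283, 303, 330, 340, 350, 368, 385, 393, 408, 435, 445, 452, 488, 502, 505.
n = 20.
r = 1 + (25/100)·(20 − 1) = 1 + 4.75 = 5.75.
Rank 5 is 242 and rank 6 is 283.
Interpolate: 242 + 0.75·(283 − 242) = 242 + 0.75·41 = 272.75.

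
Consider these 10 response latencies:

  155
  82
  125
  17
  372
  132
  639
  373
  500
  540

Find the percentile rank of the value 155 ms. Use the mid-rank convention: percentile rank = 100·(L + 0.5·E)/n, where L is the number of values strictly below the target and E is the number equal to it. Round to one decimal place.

Sorted: 17, 82, 125, 132, 155, 372, 373, 500, 540, 639.
Count below 155: L = 4; count equal: E = 1; n = 10.
Percentile rank = 100·(4 + 0.5·1)/10 = 100·4.5/10 = 45.

45.0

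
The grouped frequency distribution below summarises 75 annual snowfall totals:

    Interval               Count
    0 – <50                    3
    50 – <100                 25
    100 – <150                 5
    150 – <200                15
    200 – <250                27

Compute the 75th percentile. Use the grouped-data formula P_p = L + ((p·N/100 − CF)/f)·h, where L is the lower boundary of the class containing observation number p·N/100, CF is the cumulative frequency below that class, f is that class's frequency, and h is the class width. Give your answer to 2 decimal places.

N = 75; target position k = 75/100 · 75 = 56.25.
Cumulative frequencies: 3, 28, 33, 48, 75.
Observation 56.25 falls in the class 200 – <250.
L = 200, CF = 48, f = 27, h = 50.
P75 = 200 + ((56.25 − 48)/27)·50 = 200 + 15.2778 = 215.278.

215.28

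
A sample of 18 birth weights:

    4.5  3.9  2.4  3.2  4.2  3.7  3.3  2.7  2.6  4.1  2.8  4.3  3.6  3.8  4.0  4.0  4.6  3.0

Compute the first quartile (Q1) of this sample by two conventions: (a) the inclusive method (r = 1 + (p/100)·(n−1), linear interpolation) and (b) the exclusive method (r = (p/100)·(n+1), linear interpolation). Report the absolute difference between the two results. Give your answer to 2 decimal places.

0.10

Sorted: 2.4, 2.6, 2.7, 2.8, 3.0, 3.2, 3.3, 3.6, 3.7, 3.8, 3.9, 4.0, 4.0, 4.1, 4.2, 4.3, 4.5, 4.6.
n = 18.
(a) r = 5.25; between ranks 5 (3.0) and 6 (3.2): 3.05.
(b) r = 4.75; between ranks 4 (2.8) and 5 (3.0): 2.95.
|3.05 − 2.95| = 0.1.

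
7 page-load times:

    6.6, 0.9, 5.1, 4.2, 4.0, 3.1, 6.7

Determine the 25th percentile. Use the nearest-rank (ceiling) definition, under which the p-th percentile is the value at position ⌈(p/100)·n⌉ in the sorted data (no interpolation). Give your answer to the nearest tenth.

Sorted: 0.9, 3.1, 4.0, 4.2, 5.1, 6.6, 6.7.
n = 7.
Position = ⌈25/100 · 7⌉ = ⌈1.75⌉ = 2.
The value at rank 2 is 3.1.

3.1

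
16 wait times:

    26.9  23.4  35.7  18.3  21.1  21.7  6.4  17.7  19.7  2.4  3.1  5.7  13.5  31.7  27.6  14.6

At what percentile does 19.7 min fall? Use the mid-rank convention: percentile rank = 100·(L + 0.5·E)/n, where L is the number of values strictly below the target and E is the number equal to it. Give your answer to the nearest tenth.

53.1

Sorted: 2.4, 3.1, 5.7, 6.4, 13.5, 14.6, 17.7, 18.3, 19.7, 21.1, 21.7, 23.4, 26.9, 27.6, 31.7, 35.7.
Count below 19.7: L = 8; count equal: E = 1; n = 16.
Percentile rank = 100·(8 + 0.5·1)/16 = 100·8.5/16 = 53.12.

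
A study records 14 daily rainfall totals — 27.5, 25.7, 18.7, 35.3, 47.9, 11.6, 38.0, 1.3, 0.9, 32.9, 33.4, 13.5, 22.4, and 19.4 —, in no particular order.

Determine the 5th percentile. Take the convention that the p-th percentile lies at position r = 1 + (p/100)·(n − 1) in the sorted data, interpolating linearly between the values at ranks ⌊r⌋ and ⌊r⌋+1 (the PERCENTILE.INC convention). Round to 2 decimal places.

Sorted: 0.9, 1.3, 11.6, 13.5, 18.7, 19.4, 22.4, 25.7, 27.5, 32.9, 33.4, 35.3, 38.0, 47.9.
n = 14.
r = 1 + (5/100)·(14 − 1) = 1 + 0.65 = 1.65.
Rank 1 is 0.9 and rank 2 is 1.3.
Interpolate: 0.9 + 0.65·(1.3 − 0.9) = 0.9 + 0.65·0.4 = 1.16.

1.16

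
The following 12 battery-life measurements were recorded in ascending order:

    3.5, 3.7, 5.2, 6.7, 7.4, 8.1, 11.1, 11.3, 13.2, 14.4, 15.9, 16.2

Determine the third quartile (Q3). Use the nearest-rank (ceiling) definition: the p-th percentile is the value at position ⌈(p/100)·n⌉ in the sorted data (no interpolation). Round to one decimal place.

13.2

n = 12.
Position = ⌈75/100 · 12⌉ = ⌈9⌉ = 9.
The value at rank 9 is 13.2.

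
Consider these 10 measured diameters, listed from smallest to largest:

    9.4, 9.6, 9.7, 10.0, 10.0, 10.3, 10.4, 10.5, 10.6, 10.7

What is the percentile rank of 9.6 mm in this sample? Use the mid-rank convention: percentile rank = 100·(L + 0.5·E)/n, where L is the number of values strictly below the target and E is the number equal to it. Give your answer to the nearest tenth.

15.0

Count below 9.6: L = 1; count equal: E = 1; n = 10.
Percentile rank = 100·(1 + 0.5·1)/10 = 100·1.5/10 = 15.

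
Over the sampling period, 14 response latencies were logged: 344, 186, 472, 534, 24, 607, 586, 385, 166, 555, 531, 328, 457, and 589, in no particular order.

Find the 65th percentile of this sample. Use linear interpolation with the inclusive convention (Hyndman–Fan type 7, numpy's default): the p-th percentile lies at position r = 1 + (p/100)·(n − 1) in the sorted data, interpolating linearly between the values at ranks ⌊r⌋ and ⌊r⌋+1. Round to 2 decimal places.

Sorted: 24, 166, 186, 328, 344, 385, 457, 472, 531, 534, 555, 586, 589, 607.
n = 14.
r = 1 + (65/100)·(14 − 1) = 1 + 8.45 = 9.45.
Rank 9 is 531 and rank 10 is 534.
Interpolate: 531 + 0.45·(534 − 531) = 531 + 0.45·3 = 532.35.

532.35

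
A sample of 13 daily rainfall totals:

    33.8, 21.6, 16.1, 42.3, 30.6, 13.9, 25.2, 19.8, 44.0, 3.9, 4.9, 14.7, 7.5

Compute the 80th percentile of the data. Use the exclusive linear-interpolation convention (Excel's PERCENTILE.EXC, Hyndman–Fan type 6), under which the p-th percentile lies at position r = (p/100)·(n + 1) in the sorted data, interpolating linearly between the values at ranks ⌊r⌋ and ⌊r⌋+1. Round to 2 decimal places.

35.50

Sorted: 3.9, 4.9, 7.5, 13.9, 14.7, 16.1, 19.8, 21.6, 25.2, 30.6, 33.8, 42.3, 44.0.
n = 13.
r = (80/100)·(13 + 1) = 11.2.
Rank 11 is 33.8 and rank 12 is 42.3.
Interpolate: 33.8 + 0.2·(42.3 − 33.8) = 33.8 + 0.2·8.5 = 35.5.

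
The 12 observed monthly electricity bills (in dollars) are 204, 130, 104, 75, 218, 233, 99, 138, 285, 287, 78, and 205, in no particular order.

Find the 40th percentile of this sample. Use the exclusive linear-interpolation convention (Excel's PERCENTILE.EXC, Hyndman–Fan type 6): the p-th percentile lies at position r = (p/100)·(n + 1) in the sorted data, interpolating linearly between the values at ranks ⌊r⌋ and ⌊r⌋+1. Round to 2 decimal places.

131.60

Sorted: 75, 78, 99, 104, 130, 138, 204, 205, 218, 233, 285, 287.
n = 12.
r = (40/100)·(12 + 1) = 5.2.
Rank 5 is 130 and rank 6 is 138.
Interpolate: 130 + 0.2·(138 − 130) = 130 + 0.2·8 = 131.6.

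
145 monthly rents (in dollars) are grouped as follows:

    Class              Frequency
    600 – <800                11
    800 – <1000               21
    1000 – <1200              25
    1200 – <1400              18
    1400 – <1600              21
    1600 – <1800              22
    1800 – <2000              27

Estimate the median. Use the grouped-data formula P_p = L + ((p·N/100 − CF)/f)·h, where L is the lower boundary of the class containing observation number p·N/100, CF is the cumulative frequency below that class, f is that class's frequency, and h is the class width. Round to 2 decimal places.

N = 145; target position k = 50/100 · 145 = 72.5.
Cumulative frequencies: 11, 32, 57, 75, 96, 118, 145.
Observation 72.5 falls in the class 1200 – <1400.
L = 1200, CF = 57, f = 18, h = 200.
P50 = 1200 + ((72.5 − 57)/18)·200 = 1200 + 172.222 = 1372.22.

1372.22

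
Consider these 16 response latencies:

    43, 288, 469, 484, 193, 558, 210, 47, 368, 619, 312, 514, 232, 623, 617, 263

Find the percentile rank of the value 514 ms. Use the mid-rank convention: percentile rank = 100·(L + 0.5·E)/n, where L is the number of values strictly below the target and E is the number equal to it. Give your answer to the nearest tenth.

Sorted: 43, 47, 193, 210, 232, 263, 288, 312, 368, 469, 484, 514, 558, 617, 619, 623.
Count below 514: L = 11; count equal: E = 1; n = 16.
Percentile rank = 100·(11 + 0.5·1)/16 = 100·11.5/16 = 71.88.

71.9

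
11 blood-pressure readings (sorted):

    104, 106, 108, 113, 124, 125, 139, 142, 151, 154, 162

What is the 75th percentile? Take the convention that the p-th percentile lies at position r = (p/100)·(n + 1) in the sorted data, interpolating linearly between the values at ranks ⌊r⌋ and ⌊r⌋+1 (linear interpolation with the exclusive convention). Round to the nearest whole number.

n = 11.
r = (75/100)·(11 + 1) = 9.
r is an integer, so P75 is the value at rank 9: 151.

151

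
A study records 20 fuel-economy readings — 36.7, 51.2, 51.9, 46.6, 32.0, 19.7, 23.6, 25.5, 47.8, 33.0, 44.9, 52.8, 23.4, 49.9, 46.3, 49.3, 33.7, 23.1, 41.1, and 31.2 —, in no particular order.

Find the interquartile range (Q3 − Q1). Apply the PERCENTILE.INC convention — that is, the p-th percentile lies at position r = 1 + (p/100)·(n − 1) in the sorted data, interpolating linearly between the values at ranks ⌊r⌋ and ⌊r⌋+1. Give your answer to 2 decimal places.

18.40

Sorted: 19.7, 23.1, 23.4, 23.6, 25.5, 31.2, 32.0, 33.0, 33.7, 36.7, 41.1, 44.9, 46.3, 46.6, 47.8, 49.3, 49.9, 51.2, 51.9, 52.8.
n = 20.
P25: r = 5.75; ranks 5–6 are 25.5, 31.2; interpolating gives 29.775.
P75: r = 15.25; ranks 15–16 are 47.8, 49.3; interpolating gives 48.175.
Difference: 48.175 − 29.775 = 18.4.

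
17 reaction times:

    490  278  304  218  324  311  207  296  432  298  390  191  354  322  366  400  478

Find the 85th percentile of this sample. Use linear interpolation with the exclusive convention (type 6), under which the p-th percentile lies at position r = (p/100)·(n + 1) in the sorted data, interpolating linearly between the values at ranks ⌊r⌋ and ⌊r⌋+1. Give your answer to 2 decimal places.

445.80

Sorted: 191, 207, 218, 278, 296, 298, 304, 311, 322, 324, 354, 366, 390, 400, 432, 478, 490.
n = 17.
r = (85/100)·(17 + 1) = 15.3.
Rank 15 is 432 and rank 16 is 478.
Interpolate: 432 + 0.3·(478 − 432) = 432 + 0.3·46 = 445.8.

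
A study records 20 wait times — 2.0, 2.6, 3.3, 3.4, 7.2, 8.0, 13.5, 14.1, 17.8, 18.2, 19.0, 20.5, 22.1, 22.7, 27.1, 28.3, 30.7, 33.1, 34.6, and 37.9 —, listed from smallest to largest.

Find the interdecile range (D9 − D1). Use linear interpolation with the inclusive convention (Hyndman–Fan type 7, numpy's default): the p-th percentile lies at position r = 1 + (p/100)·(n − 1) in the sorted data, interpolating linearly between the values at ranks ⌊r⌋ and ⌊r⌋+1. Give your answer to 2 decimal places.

30.02

n = 20.
P10: r = 2.9; ranks 2–3 are 2.6, 3.3; interpolating gives 3.23.
P90: r = 18.1; ranks 18–19 are 33.1, 34.6; interpolating gives 33.25.
Difference: 33.25 − 3.23 = 30.02.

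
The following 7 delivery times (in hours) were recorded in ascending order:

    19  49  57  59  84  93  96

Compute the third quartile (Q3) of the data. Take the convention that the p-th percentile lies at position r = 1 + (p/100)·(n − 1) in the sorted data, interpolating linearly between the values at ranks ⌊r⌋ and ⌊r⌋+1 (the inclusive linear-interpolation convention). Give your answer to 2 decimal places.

n = 7.
r = 1 + (75/100)·(7 − 1) = 1 + 4.5 = 5.5.
Rank 5 is 84 and rank 6 is 93.
Interpolate: 84 + 0.5·(93 − 84) = 84 + 0.5·9 = 88.5.

88.50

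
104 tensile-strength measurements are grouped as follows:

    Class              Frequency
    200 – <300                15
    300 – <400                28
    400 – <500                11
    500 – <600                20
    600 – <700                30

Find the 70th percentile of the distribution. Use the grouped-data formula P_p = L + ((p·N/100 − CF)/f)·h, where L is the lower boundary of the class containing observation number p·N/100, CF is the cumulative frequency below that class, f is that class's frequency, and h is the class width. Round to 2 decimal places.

N = 104; target position k = 70/100 · 104 = 72.8.
Cumulative frequencies: 15, 43, 54, 74, 104.
Observation 72.8 falls in the class 500 – <600.
L = 500, CF = 54, f = 20, h = 100.
P70 = 500 + ((72.8 − 54)/20)·100 = 500 + 94 = 594.

594.00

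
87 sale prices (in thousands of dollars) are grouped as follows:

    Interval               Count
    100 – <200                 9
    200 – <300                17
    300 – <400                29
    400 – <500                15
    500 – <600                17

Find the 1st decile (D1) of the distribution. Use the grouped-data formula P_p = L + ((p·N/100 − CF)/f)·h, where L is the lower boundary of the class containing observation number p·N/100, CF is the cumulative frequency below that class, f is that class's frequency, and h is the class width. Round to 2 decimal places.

N = 87; target position k = 10/100 · 87 = 8.7.
Cumulative frequencies: 9, 26, 55, 70, 87.
Observation 8.7 falls in the class 100 – <200.
L = 100, CF = 0, f = 9, h = 100.
P10 = 100 + ((8.7 − 0)/9)·100 = 100 + 96.6667 = 196.667.

196.67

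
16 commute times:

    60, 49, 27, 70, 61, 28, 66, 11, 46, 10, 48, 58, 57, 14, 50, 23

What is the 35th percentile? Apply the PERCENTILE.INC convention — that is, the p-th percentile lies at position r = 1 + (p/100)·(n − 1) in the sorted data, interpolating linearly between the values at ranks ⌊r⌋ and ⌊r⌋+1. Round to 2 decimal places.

32.50

Sorted: 10, 11, 14, 23, 27, 28, 46, 48, 49, 50, 57, 58, 60, 61, 66, 70.
n = 16.
r = 1 + (35/100)·(16 − 1) = 1 + 5.25 = 6.25.
Rank 6 is 28 and rank 7 is 46.
Interpolate: 28 + 0.25·(46 − 28) = 28 + 0.25·18 = 32.5.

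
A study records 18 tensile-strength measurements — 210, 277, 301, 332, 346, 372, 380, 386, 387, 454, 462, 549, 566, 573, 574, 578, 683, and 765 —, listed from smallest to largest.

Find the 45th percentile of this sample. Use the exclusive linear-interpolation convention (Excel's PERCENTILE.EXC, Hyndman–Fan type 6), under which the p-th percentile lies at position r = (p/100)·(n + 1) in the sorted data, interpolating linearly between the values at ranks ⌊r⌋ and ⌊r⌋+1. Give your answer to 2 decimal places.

386.55

n = 18.
r = (45/100)·(18 + 1) = 8.55.
Rank 8 is 386 and rank 9 is 387.
Interpolate: 386 + 0.55·(387 − 386) = 386 + 0.55·1 = 386.55.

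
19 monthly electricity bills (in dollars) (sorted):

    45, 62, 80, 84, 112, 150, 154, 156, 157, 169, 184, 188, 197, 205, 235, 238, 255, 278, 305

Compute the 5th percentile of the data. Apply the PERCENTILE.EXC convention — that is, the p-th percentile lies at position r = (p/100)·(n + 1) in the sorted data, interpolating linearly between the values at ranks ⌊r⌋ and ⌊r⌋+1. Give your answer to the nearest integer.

n = 19.
r = (5/100)·(19 + 1) = 1.
r is an integer, so P5 is the value at rank 1: 45.

45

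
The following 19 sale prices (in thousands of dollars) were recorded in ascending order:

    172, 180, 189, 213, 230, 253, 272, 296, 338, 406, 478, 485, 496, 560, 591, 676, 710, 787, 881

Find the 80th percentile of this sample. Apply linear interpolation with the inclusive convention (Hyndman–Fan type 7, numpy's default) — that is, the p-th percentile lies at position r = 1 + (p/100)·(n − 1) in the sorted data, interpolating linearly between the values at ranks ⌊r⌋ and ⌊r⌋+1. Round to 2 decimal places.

625.00

n = 19.
r = 1 + (80/100)·(19 − 1) = 1 + 14.4 = 15.4.
Rank 15 is 591 and rank 16 is 676.
Interpolate: 591 + 0.4·(676 − 591) = 591 + 0.4·85 = 625.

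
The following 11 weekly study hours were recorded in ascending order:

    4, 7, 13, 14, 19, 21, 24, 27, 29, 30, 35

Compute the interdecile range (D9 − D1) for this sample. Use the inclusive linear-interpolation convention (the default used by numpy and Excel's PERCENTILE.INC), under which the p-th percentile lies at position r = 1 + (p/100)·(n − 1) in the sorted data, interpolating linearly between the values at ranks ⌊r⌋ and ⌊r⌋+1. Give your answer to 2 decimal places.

23.00

n = 11.
P10: r = 2 (integer) → 7.
P90: r = 10 (integer) → 30.
Difference: 30 − 7 = 23.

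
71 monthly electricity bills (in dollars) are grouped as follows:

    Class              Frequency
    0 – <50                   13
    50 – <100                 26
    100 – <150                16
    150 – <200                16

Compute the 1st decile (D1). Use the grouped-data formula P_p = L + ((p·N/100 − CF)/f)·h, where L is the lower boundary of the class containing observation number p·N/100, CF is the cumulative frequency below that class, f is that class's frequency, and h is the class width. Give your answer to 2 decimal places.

N = 71; target position k = 10/100 · 71 = 7.1.
Cumulative frequencies: 13, 39, 55, 71.
Observation 7.1 falls in the class 0 – <50.
L = 0, CF = 0, f = 13, h = 50.
P10 = 0 + ((7.1 − 0)/13)·50 = 0 + 27.3077 = 27.3077.

27.31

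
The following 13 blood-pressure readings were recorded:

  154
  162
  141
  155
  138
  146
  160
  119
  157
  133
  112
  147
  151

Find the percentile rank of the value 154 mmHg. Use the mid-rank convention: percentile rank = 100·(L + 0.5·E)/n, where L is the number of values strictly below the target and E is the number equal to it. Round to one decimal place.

Sorted: 112, 119, 133, 138, 141, 146, 147, 151, 154, 155, 157, 160, 162.
Count below 154: L = 8; count equal: E = 1; n = 13.
Percentile rank = 100·(8 + 0.5·1)/13 = 100·8.5/13 = 65.38.

65.4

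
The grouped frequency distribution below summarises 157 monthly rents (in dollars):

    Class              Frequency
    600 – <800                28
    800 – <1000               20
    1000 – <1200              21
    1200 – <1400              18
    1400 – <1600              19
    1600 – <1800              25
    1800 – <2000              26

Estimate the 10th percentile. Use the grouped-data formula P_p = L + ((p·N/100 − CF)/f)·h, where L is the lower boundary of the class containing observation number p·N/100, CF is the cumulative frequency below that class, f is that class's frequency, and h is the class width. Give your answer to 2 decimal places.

N = 157; target position k = 10/100 · 157 = 15.7.
Cumulative frequencies: 28, 48, 69, 87, 106, 131, 157.
Observation 15.7 falls in the class 600 – <800.
L = 600, CF = 0, f = 28, h = 200.
P10 = 600 + ((15.7 − 0)/28)·200 = 600 + 112.143 = 712.143.

712.14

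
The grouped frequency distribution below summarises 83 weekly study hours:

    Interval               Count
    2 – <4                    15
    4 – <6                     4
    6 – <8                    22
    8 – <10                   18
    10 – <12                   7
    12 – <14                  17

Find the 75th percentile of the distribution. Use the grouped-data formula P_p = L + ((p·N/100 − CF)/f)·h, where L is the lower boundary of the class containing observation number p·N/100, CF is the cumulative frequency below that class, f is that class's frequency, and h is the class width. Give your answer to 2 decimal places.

N = 83; target position k = 75/100 · 83 = 62.25.
Cumulative frequencies: 15, 19, 41, 59, 66, 83.
Observation 62.25 falls in the class 10 – <12.
L = 10, CF = 59, f = 7, h = 2.
P75 = 10 + ((62.25 − 59)/7)·2 = 10 + 0.928571 = 10.9286.

10.93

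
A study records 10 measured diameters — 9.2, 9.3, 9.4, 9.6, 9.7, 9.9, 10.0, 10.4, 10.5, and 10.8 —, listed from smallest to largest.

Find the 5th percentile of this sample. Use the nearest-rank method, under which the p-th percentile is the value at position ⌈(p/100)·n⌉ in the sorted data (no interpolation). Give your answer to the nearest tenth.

9.2

n = 10.
Position = ⌈5/100 · 10⌉ = ⌈0.5⌉ = 1.
The value at rank 1 is 9.2.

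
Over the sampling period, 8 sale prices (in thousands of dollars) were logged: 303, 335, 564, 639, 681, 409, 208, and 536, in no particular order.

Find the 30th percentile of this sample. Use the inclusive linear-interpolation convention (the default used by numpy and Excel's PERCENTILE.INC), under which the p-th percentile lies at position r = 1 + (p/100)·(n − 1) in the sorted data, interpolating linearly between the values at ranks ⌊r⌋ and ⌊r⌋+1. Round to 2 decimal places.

342.40

Sorted: 208, 303, 335, 409, 536, 564, 639, 681.
n = 8.
r = 1 + (30/100)·(8 − 1) = 1 + 2.1 = 3.1.
Rank 3 is 335 and rank 4 is 409.
Interpolate: 335 + 0.1·(409 − 335) = 335 + 0.1·74 = 342.4.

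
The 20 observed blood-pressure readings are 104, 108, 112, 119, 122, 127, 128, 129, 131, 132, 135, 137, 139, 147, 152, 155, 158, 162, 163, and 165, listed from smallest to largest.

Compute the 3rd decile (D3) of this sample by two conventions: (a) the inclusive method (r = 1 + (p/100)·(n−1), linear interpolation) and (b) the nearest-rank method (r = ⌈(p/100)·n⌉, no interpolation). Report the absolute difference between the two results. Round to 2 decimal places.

n = 20.
(a) r = 6.7; between ranks 6 (127) and 7 (128): 127.7.
(b) the nearest-rank method: rank 6 → 127.
|127.7 − 127| = 0.7.

0.70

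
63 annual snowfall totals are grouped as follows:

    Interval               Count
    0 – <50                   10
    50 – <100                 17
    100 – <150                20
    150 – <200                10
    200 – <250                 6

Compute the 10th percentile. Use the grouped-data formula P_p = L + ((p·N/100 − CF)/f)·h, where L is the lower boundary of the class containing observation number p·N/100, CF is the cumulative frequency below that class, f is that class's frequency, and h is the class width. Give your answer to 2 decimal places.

N = 63; target position k = 10/100 · 63 = 6.3.
Cumulative frequencies: 10, 27, 47, 57, 63.
Observation 6.3 falls in the class 0 – <50.
L = 0, CF = 0, f = 10, h = 50.
P10 = 0 + ((6.3 − 0)/10)·50 = 0 + 31.5 = 31.5.

31.50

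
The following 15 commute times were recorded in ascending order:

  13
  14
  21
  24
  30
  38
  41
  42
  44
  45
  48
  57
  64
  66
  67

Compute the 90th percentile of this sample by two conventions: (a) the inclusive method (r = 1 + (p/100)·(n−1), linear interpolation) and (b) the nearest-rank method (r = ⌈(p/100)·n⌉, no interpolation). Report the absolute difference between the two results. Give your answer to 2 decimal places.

n = 15.
(a) r = 13.6; between ranks 13 (64) and 14 (66): 65.2.
(b) the nearest-rank method: rank 14 → 66.
|65.2 − 66| = 0.8.

0.80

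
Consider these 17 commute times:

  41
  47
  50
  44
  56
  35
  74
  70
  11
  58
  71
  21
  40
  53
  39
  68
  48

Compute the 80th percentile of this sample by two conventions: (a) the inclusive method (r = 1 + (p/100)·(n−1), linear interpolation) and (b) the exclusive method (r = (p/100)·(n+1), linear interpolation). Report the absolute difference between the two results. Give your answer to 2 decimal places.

2.80

Sorted: 11, 21, 35, 39, 40, 41, 44, 47, 48, 50, 53, 56, 58, 68, 70, 71, 74.
n = 17.
(a) r = 13.8; between ranks 13 (58) and 14 (68): 66.
(b) r = 14.4; between ranks 14 (68) and 15 (70): 68.8.
|66 − 68.8| = 2.8.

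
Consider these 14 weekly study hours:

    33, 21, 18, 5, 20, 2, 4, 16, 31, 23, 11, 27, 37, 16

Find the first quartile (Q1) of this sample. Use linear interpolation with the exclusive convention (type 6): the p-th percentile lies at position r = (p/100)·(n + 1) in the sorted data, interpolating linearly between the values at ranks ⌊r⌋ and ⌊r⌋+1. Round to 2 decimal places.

Sorted: 2, 4, 5, 11, 16, 16, 18, 20, 21, 23, 27, 31, 33, 37.
n = 14.
r = (25/100)·(14 + 1) = 3.75.
Rank 3 is 5 and rank 4 is 11.
Interpolate: 5 + 0.75·(11 − 5) = 5 + 0.75·6 = 9.5.

9.50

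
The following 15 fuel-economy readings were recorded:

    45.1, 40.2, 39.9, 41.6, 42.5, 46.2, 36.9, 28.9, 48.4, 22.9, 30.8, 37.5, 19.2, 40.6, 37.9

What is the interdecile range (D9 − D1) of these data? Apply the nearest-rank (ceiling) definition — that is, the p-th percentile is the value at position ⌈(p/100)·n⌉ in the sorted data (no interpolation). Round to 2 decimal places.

23.30

Sorted: 19.2, 22.9, 28.9, 30.8, 36.9, 37.5, 37.9, 39.9, 40.2, 40.6, 41.6, 42.5, 45.1, 46.2, 48.4.
n = 15.
P10: rank ⌈10/100·15⌉ = 2 → 22.9.
P90: rank ⌈90/100·15⌉ = 14 → 46.2.
Difference: 46.2 − 22.9 = 23.3.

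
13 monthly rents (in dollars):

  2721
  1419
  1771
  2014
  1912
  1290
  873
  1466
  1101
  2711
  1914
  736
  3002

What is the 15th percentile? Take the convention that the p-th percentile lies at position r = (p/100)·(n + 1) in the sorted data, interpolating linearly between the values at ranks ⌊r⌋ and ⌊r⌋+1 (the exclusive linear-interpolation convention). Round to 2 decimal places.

895.80

Sorted: 736, 873, 1101, 1290, 1419, 1466, 1771, 1912, 1914, 2014, 2711, 2721, 3002.
n = 13.
r = (15/100)·(13 + 1) = 2.1.
Rank 2 is 873 and rank 3 is 1101.
Interpolate: 873 + 0.1·(1101 − 873) = 873 + 0.1·228 = 895.8.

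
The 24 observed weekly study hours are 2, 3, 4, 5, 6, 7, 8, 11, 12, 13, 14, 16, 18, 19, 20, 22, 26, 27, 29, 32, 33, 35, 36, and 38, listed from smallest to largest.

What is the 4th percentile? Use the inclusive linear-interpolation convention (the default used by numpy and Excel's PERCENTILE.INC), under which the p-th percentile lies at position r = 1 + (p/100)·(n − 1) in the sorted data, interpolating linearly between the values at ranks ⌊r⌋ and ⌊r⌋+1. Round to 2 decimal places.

n = 24.
r = 1 + (4/100)·(24 − 1) = 1 + 0.92 = 1.92.
Rank 1 is 2 and rank 2 is 3.
Interpolate: 2 + 0.92·(3 − 2) = 2 + 0.92·1 = 2.92.

2.92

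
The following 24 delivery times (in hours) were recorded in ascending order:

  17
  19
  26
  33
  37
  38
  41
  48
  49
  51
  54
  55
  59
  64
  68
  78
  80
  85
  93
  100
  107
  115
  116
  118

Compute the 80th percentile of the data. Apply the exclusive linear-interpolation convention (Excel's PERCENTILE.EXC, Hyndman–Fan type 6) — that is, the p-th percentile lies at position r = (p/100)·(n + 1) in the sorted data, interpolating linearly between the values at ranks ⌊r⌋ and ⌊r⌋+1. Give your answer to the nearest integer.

n = 24.
r = (80/100)·(24 + 1) = 20.
r is an integer, so P80 is the value at rank 20: 100.

100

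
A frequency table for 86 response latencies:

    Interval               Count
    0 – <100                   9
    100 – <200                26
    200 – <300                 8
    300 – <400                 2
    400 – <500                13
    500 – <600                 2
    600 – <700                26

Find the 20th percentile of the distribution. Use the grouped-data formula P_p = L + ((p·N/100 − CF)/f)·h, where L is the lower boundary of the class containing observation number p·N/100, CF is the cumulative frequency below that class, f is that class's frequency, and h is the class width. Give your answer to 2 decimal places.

131.54

N = 86; target position k = 20/100 · 86 = 17.2.
Cumulative frequencies: 9, 35, 43, 45, 58, 60, 86.
Observation 17.2 falls in the class 100 – <200.
L = 100, CF = 9, f = 26, h = 100.
P20 = 100 + ((17.2 − 9)/26)·100 = 100 + 31.5385 = 131.538.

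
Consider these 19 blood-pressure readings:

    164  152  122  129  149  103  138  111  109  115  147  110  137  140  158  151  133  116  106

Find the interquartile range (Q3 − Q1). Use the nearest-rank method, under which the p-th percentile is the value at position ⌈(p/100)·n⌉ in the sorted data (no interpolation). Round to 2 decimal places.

Sorted: 103, 106, 109, 110, 111, 115, 116, 122, 129, 133, 137, 138, 140, 147, 149, 151, 152, 158, 164.
n = 19.
P25: rank ⌈25/100·19⌉ = 5 → 111.
P75: rank ⌈75/100·19⌉ = 15 → 149.
Difference: 149 − 111 = 38.

38.00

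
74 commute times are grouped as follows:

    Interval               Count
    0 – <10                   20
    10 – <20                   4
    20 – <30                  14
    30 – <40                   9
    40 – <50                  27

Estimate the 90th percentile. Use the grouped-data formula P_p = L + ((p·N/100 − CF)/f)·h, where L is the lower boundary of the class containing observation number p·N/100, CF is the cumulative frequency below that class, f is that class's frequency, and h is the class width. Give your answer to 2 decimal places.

N = 74; target position k = 90/100 · 74 = 66.6.
Cumulative frequencies: 20, 24, 38, 47, 74.
Observation 66.6 falls in the class 40 – <50.
L = 40, CF = 47, f = 27, h = 10.
P90 = 40 + ((66.6 − 47)/27)·10 = 40 + 7.25926 = 47.2593.

47.26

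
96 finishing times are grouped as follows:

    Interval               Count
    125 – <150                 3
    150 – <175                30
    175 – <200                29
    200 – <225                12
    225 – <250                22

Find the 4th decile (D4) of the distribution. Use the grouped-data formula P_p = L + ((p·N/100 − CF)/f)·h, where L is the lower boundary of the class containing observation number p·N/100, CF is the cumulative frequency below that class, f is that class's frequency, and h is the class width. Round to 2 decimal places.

N = 96; target position k = 40/100 · 96 = 38.4.
Cumulative frequencies: 3, 33, 62, 74, 96.
Observation 38.4 falls in the class 175 – <200.
L = 175, CF = 33, f = 29, h = 25.
P40 = 175 + ((38.4 − 33)/29)·25 = 175 + 4.65517 = 179.655.

179.66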